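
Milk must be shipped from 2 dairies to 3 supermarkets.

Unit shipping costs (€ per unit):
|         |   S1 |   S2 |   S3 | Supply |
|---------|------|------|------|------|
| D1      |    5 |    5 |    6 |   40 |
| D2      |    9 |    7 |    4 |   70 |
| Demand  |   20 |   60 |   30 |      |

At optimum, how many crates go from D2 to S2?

40

The minimum-cost plan:
  D1->S1: 20 crates
  D1->S2: 20 crates
  D2->S2: 40 crates
  D2->S3: 30 crates
Total cost = €600.
So D2→S2 carries 40 crates.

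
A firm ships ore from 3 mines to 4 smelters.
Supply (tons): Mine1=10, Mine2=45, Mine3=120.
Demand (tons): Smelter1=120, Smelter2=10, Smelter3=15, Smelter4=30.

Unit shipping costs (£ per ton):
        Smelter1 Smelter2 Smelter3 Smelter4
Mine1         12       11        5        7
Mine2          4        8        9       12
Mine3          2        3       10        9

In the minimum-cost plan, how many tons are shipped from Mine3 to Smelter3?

0

The minimum-cost plan:
  Mine1 to Smelter4: 10 tons
  Mine2 to Smelter1: 30 tons
  Mine2 to Smelter3: 15 tons
  Mine3 to Smelter1: 90 tons
  Mine3 to Smelter2: 10 tons
  Mine3 to Smelter4: 20 tons
Total cost = £715.
The route Mine3→Smelter3 is not used.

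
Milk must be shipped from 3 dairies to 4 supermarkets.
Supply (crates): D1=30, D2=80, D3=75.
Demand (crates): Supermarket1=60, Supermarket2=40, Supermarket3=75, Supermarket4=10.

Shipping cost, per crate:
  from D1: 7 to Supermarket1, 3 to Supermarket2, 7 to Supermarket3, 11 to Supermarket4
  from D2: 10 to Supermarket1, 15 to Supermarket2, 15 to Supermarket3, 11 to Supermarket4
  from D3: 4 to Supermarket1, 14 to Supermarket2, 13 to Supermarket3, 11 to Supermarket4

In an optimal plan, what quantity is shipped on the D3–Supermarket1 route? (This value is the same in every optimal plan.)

60

Solving gives:
  D1->Supermarket2: 30 × 3 = 90
  D2->Supermarket2: 10 × 15 = 150
  D2->Supermarket3: 60 × 15 = 900
  D2->Supermarket4: 10 × 11 = 110
  D3->Supermarket1: 60 × 4 = 240
  D3->Supermarket3: 15 × 13 = 195
Total cost = 1685.
So D3→Supermarket1 carries 60 crates.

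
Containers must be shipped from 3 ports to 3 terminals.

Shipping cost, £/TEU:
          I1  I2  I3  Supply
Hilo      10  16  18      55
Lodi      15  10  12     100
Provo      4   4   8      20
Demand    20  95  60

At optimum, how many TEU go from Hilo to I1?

20

Solving gives:
  Hilo–I1: 20 × £10 = £200
  Hilo–I3: 35 × £18 = £630
  Lodi–I2: 75 × £10 = £750
  Lodi–I3: 25 × £12 = £300
  Provo–I2: 20 × £4 = £80
Total cost = £1960.
So Hilo→I1 carries 20 TEU.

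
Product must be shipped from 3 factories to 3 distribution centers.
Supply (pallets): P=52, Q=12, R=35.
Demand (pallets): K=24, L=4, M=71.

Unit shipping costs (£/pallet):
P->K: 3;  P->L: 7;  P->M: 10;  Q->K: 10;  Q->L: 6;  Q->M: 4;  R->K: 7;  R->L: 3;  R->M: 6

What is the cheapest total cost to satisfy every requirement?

Optimal allocation:
  P to K: 24 × £3 = £72
  P to M: 28 × £10 = £280
  Q to M: 12 × £4 = £48
  R to L: 4 × £3 = £12
  R to M: 31 × £6 = £186
Total = 72 + 280 + 48 + 12 + 186 = £598.

598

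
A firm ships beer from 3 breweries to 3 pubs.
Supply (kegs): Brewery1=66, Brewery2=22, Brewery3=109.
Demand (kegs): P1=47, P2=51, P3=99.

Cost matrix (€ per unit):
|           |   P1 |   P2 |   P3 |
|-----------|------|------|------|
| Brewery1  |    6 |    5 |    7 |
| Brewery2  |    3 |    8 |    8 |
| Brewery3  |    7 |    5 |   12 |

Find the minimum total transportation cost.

1354

Optimal allocation:
  Brewery1–P3: 66 kegs
  Brewery2–P3: 22 kegs
  Brewery3–P1: 47 kegs
  Brewery3–P2: 51 kegs
  Brewery3–P3: 11 kegs
Total cost = €1354.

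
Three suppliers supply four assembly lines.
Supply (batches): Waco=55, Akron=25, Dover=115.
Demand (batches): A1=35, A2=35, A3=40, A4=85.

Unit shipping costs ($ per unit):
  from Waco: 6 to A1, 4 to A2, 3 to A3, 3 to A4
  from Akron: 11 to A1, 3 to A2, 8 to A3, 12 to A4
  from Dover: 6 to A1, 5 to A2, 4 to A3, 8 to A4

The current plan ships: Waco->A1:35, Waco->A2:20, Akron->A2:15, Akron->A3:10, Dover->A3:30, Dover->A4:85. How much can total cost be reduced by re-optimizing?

Current plan cost = 35·6 + 20·4 + 15·3 + 10·8 + 30·4 + 85·8 = $1215.
Optimal plan:
  Waco→A4: 55 batches
  Akron→A2: 25 batches
  Dover→A1: 35 batches
  Dover→A2: 10 batches
  Dover→A3: 40 batches
  Dover→A4: 30 batches
Optimal cost = $900.
Saving = 1215 − 900 = $315.

315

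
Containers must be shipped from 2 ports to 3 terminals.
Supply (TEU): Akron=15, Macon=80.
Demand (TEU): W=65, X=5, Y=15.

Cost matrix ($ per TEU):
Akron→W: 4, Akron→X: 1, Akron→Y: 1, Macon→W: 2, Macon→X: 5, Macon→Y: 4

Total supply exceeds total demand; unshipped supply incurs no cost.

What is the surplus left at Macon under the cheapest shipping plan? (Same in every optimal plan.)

10

An optimal plan:
  Akron–X: 5 × $1 = $5
  Akron–Y: 10 × $1 = $10
  Macon–W: 65 × $2 = $130
  Macon–Y: 5 × $4 = $20
Total cost = $165.
Macon ships 70 of its 80, leaving 10.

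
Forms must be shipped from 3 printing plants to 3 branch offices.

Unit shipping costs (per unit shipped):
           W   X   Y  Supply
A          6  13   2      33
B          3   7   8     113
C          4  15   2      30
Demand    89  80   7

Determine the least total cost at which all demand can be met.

949

Optimal allocation:
  A->W: 26 boxes
  A->Y: 7 boxes
  B->W: 33 boxes
  B->X: 80 boxes
  C->W: 30 boxes
Total cost = 949.
(Supply check: A ships 33; B ships 113; C ships 30.)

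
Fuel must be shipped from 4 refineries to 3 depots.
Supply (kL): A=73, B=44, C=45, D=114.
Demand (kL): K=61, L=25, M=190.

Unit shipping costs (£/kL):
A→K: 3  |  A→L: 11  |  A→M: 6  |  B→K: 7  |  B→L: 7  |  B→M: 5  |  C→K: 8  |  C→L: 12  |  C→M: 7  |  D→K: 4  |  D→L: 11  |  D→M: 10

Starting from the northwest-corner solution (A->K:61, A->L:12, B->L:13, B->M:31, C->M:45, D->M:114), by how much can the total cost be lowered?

Current plan cost = 61·3 + 12·11 + 13·7 + 31·5 + 45·7 + 114·10 = £2016.
Optimal plan:
  A->M: 73 × £6 = £438
  B->M: 44 × £5 = £220
  C->M: 45 × £7 = £315
  D->K: 61 × £4 = £244
  D->L: 25 × £11 = £275
  D->M: 28 × £10 = £280
Optimal cost = £1772.
Saving = 2016 − 1772 = £244.

244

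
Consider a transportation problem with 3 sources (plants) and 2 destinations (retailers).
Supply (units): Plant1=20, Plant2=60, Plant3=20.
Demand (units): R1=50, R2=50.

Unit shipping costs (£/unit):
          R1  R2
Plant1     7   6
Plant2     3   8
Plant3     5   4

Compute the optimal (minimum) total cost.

One minimum-cost allocation:
  Plant1->R2: 20 × £6 = £120
  Plant2->R1: 50 × £3 = £150
  Plant2->R2: 10 × £8 = £80
  Plant3->R2: 20 × £4 = £80
Total = 120 + 150 + 80 + 80 = £430.

430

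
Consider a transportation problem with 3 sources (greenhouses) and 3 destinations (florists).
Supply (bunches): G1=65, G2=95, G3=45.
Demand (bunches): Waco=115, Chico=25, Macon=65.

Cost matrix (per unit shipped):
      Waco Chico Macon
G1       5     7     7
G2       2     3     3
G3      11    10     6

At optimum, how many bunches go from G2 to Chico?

The minimum-cost plan:
  G1->Waco: 65 × 5 = 325
  G2->Waco: 50 × 2 = 100
  G2->Chico: 25 × 3 = 75
  G2->Macon: 20 × 3 = 60
  G3->Macon: 45 × 6 = 270
Total cost = 830.
So G2→Chico carries 25 bunches.

25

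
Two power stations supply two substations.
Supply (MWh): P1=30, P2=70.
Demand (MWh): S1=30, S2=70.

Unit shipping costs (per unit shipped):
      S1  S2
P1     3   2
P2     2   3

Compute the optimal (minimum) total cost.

One minimum-cost allocation:
  P1→S2: 30 × 2 = 60
  P2→S1: 30 × 2 = 60
  P2→S2: 40 × 3 = 120
Total = 60 + 60 + 120 = 240.

240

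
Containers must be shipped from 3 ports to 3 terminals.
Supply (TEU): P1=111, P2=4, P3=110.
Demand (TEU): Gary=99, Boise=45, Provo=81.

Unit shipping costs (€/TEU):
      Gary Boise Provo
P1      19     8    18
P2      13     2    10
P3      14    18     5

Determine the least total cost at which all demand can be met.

An optimal shipping plan:
  P1–Gary: 66 × €19 = €1254
  P1–Boise: 45 × €8 = €360
  P2–Gary: 4 × €13 = €52
  P3–Gary: 29 × €14 = €406
  P3–Provo: 81 × €5 = €405
Total = 1254 + 360 + 52 + 406 + 405 = €2477.
(Supply check: P1 ships 111; P2 ships 4; P3 ships 110.)

2477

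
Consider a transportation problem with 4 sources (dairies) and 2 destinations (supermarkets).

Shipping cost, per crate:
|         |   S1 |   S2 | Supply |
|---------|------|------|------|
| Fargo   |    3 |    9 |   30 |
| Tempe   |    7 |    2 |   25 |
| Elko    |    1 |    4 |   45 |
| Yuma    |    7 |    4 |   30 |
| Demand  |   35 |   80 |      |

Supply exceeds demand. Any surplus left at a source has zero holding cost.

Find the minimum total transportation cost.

335

An optimal shipping plan:
  Fargo to S1: 15 × 3 = 45
  Tempe to S2: 25 × 2 = 50
  Elko to S1: 20 × 1 = 20
  Elko to S2: 25 × 4 = 100
  Yuma to S2: 30 × 4 = 120
Total = 45 + 50 + 20 + 100 + 120 = 335.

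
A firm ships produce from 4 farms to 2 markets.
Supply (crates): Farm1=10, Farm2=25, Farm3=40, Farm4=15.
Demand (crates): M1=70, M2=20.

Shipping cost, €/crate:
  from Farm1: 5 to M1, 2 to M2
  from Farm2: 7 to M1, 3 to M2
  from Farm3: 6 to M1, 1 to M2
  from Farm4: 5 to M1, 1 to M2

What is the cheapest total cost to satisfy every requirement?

One minimum-cost allocation:
  Farm1→M1: 10 crates
  Farm2→M1: 25 crates
  Farm3→M1: 20 crates
  Farm3→M2: 20 crates
  Farm4→M1: 15 crates
Total cost = €440.
(Supply check: Farm1 ships 10; Farm2 ships 25; Farm3 ships 40; Farm4 ships 15.)

440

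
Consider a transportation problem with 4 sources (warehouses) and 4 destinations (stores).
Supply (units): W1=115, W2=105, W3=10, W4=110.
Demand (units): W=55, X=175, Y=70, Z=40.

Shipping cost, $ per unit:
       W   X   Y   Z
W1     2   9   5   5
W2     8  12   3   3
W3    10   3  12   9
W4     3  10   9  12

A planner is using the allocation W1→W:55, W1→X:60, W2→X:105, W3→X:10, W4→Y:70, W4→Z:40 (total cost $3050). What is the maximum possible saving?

975

Current plan cost = 55·2 + 60·9 + 105·12 + 10·3 + 70·9 + 40·12 = $3050.
Optimal plan:
  W1->X: 110 × $9 = $990
  W1->Y: 5 × $5 = $25
  W2->Y: 65 × $3 = $195
  W2->Z: 40 × $3 = $120
  W3->X: 10 × $3 = $30
  W4->W: 55 × $3 = $165
  W4->X: 55 × $10 = $550
Optimal cost = $2075.
Saving = 3050 − 2075 = $975.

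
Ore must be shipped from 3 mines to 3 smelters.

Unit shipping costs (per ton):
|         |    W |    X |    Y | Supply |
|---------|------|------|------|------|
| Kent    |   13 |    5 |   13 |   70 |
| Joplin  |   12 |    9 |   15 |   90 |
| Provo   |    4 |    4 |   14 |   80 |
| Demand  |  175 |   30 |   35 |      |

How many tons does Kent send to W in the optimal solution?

5

Optimal shipments:
  Kent→W: 5 tons
  Kent→X: 30 tons
  Kent→Y: 35 tons
  Joplin→W: 90 tons
  Provo→W: 80 tons
Total cost = 2070.
So Kent→W carries 5 tons.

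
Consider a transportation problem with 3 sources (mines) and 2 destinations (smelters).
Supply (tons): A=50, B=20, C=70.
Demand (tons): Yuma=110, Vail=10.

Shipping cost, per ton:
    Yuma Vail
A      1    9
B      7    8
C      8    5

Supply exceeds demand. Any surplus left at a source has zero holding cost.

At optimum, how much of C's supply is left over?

Minimum-cost shipments:
  A to Yuma: 50 × 1 = 50
  B to Yuma: 20 × 7 = 140
  C to Yuma: 40 × 8 = 320
  C to Vail: 10 × 5 = 50
Total cost = 560.
C ships 50 of its 70, leaving 20.

20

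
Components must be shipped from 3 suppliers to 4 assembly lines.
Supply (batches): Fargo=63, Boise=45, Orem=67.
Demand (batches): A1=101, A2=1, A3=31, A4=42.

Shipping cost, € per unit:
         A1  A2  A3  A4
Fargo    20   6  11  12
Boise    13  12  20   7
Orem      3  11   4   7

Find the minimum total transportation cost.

A cheapest plan:
  Fargo–A2: 1 × €6 = €6
  Fargo–A3: 31 × €11 = €341
  Fargo–A4: 31 × €12 = €372
  Boise–A1: 34 × €13 = €442
  Boise–A4: 11 × €7 = €77
  Orem–A1: 67 × €3 = €201
Total = 6 + 341 + 372 + 442 + 77 + 201 = €1439.
(Supply check: Fargo ships 63; Boise ships 45; Orem ships 67.)

1439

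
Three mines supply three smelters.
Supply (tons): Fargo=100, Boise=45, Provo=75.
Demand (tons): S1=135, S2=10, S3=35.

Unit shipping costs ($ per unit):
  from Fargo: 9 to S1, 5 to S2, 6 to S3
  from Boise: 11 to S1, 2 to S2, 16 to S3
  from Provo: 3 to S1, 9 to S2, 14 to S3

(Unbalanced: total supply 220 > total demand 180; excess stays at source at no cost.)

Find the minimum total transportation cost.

A cheapest plan:
  Fargo–S1: 60 × $9 = $540
  Fargo–S3: 35 × $6 = $210
  Boise–S2: 10 × $2 = $20
  Provo–S1: 75 × $3 = $225
Total = 540 + 210 + 20 + 225 = $995.

995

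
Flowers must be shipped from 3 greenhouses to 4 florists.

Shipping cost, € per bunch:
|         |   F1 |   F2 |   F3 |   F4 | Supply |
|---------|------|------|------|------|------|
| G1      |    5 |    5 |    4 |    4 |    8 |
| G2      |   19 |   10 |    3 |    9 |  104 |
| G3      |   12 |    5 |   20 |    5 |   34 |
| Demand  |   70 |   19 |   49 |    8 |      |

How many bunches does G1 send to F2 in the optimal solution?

The minimum-cost plan:
  G1 to F1: 8 × €5 = €40
  G2 to F1: 28 × €19 = €532
  G2 to F2: 19 × €10 = €190
  G2 to F3: 49 × €3 = €147
  G2 to F4: 8 × €9 = €72
  G3 to F1: 34 × €12 = €408
Total cost = €1389.
The route G1→F2 is not used.

0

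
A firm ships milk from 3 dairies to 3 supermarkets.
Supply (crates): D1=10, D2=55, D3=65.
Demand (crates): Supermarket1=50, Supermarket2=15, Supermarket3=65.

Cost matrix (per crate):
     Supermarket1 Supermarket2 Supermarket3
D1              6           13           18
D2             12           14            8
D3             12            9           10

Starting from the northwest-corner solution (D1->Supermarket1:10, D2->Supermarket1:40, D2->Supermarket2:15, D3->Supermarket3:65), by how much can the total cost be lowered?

185

Current plan cost = 10·6 + 40·12 + 15·14 + 65·10 = 1400.
Optimal plan:
  D1->Supermarket1: 10 × 6 = 60
  D2->Supermarket3: 55 × 8 = 440
  D3->Supermarket1: 40 × 12 = 480
  D3->Supermarket2: 15 × 9 = 135
  D3->Supermarket3: 10 × 10 = 100
Optimal cost = 1215.
Saving = 1400 − 1215 = 185.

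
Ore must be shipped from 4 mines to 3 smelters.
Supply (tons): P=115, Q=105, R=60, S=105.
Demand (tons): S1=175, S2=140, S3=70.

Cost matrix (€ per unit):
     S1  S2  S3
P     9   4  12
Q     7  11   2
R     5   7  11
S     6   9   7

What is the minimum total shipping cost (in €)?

1825

An optimal shipping plan:
  P–S2: 115 × €4 = €460
  Q–S1: 35 × €7 = €245
  Q–S3: 70 × €2 = €140
  R–S1: 35 × €5 = €175
  R–S2: 25 × €7 = €175
  S–S1: 105 × €6 = €630
Total = 460 + 245 + 140 + 175 + 175 + 630 = €1825.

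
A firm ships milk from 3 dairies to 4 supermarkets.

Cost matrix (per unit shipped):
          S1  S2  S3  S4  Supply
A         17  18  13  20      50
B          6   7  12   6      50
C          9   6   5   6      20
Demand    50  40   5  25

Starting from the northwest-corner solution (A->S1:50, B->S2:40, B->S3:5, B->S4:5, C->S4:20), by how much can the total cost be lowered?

Current plan cost = 50·17 + 40·7 + 5·12 + 5·6 + 20·6 = 1340.
Optimal plan:
  A→S1: 25 × 17 = 425
  A→S2: 20 × 18 = 360
  A→S3: 5 × 13 = 65
  B→S1: 25 × 6 = 150
  B→S4: 25 × 6 = 150
  C→S2: 20 × 6 = 120
Optimal cost = 1270.
Saving = 1340 − 1270 = 70.

70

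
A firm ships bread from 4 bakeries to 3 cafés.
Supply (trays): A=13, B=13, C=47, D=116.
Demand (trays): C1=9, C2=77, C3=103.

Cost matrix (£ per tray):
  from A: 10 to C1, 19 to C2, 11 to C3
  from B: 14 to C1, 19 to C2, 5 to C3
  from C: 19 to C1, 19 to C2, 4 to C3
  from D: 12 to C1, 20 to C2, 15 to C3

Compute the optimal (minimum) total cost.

An optimal shipping plan:
  A–C3: 13 × £11 = £143
  B–C3: 13 × £5 = £65
  C–C3: 47 × £4 = £188
  D–C1: 9 × £12 = £108
  D–C2: 77 × £20 = £1540
  D–C3: 30 × £15 = £450
Total = 143 + 65 + 188 + 108 + 1540 + 450 = £2494.

2494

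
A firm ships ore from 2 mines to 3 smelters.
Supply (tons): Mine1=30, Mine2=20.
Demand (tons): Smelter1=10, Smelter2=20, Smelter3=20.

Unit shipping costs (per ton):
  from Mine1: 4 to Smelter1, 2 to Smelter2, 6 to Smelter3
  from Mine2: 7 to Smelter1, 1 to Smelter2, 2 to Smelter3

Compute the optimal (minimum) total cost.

Optimal allocation:
  Mine1→Smelter1: 10 × 4 = 40
  Mine1→Smelter2: 20 × 2 = 40
  Mine2→Smelter3: 20 × 2 = 40
Total = 40 + 40 + 40 = 120.
(Supply check: Mine1 ships 30; Mine2 ships 20.)

120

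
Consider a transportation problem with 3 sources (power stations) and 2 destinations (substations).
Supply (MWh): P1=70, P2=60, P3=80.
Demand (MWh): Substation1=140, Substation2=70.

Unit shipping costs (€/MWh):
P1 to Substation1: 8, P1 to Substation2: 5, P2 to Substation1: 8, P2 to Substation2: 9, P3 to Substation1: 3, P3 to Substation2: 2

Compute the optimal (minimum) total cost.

1070

One minimum-cost allocation:
  P1→Substation2: 70 × €5 = €350
  P2→Substation1: 60 × €8 = €480
  P3→Substation1: 80 × €3 = €240
Total = 350 + 480 + 240 = €1070.
(Supply check: P1 ships 70; P2 ships 60; P3 ships 80.)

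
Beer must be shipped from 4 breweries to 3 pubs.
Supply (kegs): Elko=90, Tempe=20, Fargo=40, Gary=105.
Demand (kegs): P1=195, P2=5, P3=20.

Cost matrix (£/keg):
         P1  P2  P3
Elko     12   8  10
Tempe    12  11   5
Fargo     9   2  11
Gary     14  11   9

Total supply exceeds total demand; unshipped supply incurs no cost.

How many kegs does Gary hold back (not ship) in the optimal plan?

35

An optimal plan:
  Elko to P1: 90 × £12 = £1080
  Tempe to P3: 20 × £5 = £100
  Fargo to P1: 35 × £9 = £315
  Fargo to P2: 5 × £2 = £10
  Gary to P1: 70 × £14 = £980
Total cost = £2485.
Gary ships 70 of its 105, leaving 35.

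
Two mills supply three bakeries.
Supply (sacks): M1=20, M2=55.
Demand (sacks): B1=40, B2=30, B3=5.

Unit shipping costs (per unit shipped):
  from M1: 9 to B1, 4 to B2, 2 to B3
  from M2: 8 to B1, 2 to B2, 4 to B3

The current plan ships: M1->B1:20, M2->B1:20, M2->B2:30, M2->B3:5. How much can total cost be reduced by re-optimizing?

15

Current plan cost = 20·9 + 20·8 + 30·2 + 5·4 = 420.
Optimal plan:
  M1->B1: 15 × 9 = 135
  M1->B3: 5 × 2 = 10
  M2->B1: 25 × 8 = 200
  M2->B2: 30 × 2 = 60
Optimal cost = 405.
Saving = 420 − 405 = 15.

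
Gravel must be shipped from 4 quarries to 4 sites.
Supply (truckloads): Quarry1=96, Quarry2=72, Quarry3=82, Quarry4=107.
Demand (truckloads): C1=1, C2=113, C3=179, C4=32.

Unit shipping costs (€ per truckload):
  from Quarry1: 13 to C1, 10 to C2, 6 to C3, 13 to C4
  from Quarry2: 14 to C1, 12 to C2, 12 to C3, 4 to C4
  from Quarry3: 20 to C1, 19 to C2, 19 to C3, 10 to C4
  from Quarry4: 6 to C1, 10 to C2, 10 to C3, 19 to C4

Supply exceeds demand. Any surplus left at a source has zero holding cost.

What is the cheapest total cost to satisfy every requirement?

A cheapest plan:
  Quarry1->C3: 96 × €6 = €576
  Quarry2->C2: 72 × €12 = €864
  Quarry3->C3: 18 × €19 = €342
  Quarry3->C4: 32 × €10 = €320
  Quarry4->C1: 1 × €6 = €6
  Quarry4->C2: 41 × €10 = €410
  Quarry4->C3: 65 × €10 = €650
Total = 576 + 864 + 342 + 320 + 6 + 410 + 650 = €3168.
(Supply check: Quarry1 ships 96; Quarry2 ships 72; Quarry3 ships 50; Quarry4 ships 107.)

3168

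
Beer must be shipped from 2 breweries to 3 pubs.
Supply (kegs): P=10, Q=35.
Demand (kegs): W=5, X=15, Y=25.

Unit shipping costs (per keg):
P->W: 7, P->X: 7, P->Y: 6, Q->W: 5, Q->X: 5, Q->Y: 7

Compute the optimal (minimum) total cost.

A cheapest plan:
  P->Y: 10 × 6 = 60
  Q->W: 5 × 5 = 25
  Q->X: 15 × 5 = 75
  Q->Y: 15 × 7 = 105
Total = 60 + 25 + 75 + 105 = 265.

265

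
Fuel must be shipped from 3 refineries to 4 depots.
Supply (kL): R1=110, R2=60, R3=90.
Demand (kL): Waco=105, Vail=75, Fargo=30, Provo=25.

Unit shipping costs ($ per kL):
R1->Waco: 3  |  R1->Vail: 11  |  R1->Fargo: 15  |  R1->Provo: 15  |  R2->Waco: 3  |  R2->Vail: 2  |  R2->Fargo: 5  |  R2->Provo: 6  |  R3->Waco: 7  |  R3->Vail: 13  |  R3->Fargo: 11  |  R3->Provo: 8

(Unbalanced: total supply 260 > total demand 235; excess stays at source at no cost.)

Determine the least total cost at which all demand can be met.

A cheapest plan:
  R1–Waco: 105 × $3 = $315
  R1–Vail: 5 × $11 = $55
  R2–Vail: 60 × $2 = $120
  R3–Vail: 10 × $13 = $130
  R3–Fargo: 30 × $11 = $330
  R3–Provo: 25 × $8 = $200
Total = 315 + 55 + 120 + 130 + 330 + 200 = $1150.

1150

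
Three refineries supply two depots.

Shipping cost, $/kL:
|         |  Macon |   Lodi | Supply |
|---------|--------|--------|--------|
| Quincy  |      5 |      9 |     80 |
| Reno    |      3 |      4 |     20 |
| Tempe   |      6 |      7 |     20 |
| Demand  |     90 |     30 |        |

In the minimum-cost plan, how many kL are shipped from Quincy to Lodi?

0

Solving gives:
  Quincy→Macon: 80 × $5 = $400
  Reno→Macon: 10 × $3 = $30
  Reno→Lodi: 10 × $4 = $40
  Tempe→Lodi: 20 × $7 = $140
Total cost = $610.
The route Quincy→Lodi is not used.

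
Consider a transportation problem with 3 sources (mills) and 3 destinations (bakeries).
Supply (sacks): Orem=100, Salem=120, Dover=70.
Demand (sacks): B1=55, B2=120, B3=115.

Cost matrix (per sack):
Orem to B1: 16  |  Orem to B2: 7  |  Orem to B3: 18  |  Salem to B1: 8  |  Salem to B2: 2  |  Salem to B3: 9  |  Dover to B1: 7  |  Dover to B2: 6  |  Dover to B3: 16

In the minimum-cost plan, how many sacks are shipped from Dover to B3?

0

The minimum-cost plan:
  Orem to B2: 100 sacks
  Salem to B2: 5 sacks
  Salem to B3: 115 sacks
  Dover to B1: 55 sacks
  Dover to B2: 15 sacks
Total cost = 2220.
The route Dover→B3 is not used.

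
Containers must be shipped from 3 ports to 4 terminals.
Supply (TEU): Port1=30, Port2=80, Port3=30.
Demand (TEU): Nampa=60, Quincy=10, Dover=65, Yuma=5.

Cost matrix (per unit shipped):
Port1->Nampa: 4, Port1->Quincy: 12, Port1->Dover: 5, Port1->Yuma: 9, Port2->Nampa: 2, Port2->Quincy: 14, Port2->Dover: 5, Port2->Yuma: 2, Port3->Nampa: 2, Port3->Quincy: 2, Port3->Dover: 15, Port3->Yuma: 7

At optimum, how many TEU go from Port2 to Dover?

Solving gives:
  Port1–Dover: 30 × 5 = 150
  Port2–Nampa: 40 × 2 = 80
  Port2–Dover: 35 × 5 = 175
  Port2–Yuma: 5 × 2 = 10
  Port3–Nampa: 20 × 2 = 40
  Port3–Quincy: 10 × 2 = 20
Total cost = 475.
So Port2→Dover carries 35 TEU.

35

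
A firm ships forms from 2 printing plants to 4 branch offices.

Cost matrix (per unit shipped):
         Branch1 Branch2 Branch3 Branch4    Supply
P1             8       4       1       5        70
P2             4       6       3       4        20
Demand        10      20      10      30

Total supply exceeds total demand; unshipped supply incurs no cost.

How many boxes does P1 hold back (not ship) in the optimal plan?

An optimal plan:
  P1->Branch2: 20 boxes
  P1->Branch3: 10 boxes
  P1->Branch4: 20 boxes
  P2->Branch1: 10 boxes
  P2->Branch4: 10 boxes
Total cost = 270.
P1 ships 50 of its 70, leaving 20.

20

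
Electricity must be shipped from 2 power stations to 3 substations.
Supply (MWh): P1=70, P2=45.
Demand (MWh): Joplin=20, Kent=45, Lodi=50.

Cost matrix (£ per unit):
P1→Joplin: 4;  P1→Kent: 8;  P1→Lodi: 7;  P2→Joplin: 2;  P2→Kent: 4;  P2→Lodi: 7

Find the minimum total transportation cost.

One minimum-cost allocation:
  P1–Joplin: 20 × £4 = £80
  P1–Lodi: 50 × £7 = £350
  P2–Kent: 45 × £4 = £180
Total = 80 + 350 + 180 = £610.

610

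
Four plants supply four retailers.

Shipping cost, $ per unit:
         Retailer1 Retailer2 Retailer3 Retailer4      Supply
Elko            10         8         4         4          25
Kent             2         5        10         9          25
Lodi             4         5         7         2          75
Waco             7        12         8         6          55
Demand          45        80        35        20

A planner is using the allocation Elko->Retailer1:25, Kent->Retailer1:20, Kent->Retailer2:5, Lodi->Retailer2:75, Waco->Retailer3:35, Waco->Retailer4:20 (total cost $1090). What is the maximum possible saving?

175

Current plan cost = 25·10 + 20·2 + 5·5 + 75·5 + 35·8 + 20·6 = $1090.
Optimal plan:
  Elko->Retailer3: 25 × $4 = $100
  Kent->Retailer1: 20 × $2 = $40
  Kent->Retailer2: 5 × $5 = $25
  Lodi->Retailer2: 75 × $5 = $375
  Waco->Retailer1: 25 × $7 = $175
  Waco->Retailer3: 10 × $8 = $80
  Waco->Retailer4: 20 × $6 = $120
Optimal cost = $915.
Saving = 1090 − 915 = $175.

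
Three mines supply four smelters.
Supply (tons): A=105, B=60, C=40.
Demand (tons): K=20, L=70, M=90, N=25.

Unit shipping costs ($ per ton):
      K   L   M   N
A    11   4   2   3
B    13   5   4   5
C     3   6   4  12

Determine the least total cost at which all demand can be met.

One minimum-cost allocation:
  A→L: 10 × $4 = $40
  A→M: 70 × $2 = $140
  A→N: 25 × $3 = $75
  B→L: 60 × $5 = $300
  C→K: 20 × $3 = $60
  C→M: 20 × $4 = $80
Total = 40 + 140 + 75 + 300 + 60 + 80 = $695.

695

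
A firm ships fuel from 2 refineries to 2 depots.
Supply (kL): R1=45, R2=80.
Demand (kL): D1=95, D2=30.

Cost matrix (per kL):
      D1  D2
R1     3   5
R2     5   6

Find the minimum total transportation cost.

A cheapest plan:
  R1→D1: 45 × 3 = 135
  R2→D1: 50 × 5 = 250
  R2→D2: 30 × 6 = 180
Total = 135 + 250 + 180 = 565.

565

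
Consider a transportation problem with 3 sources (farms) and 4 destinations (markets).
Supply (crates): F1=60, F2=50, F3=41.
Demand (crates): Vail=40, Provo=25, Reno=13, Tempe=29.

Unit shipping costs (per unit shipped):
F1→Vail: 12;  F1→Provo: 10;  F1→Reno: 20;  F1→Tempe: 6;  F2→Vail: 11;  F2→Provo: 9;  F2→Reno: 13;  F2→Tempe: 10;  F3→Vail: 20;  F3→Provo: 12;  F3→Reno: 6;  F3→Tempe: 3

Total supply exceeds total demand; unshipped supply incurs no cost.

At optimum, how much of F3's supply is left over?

Minimum-cost shipments:
  F1 to Provo: 15 crates
  F1 to Tempe: 1 crates
  F2 to Vail: 40 crates
  F2 to Provo: 10 crates
  F3 to Reno: 13 crates
  F3 to Tempe: 28 crates
Total cost = 848.
F3 ships 41 of its 41, leaving 0.

0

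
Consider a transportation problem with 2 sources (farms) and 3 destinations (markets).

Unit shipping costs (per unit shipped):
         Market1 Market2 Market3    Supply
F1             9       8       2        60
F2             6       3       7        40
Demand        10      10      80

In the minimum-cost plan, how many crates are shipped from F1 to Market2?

0

The minimum-cost plan:
  F1–Market3: 60 × 2 = 120
  F2–Market1: 10 × 6 = 60
  F2–Market2: 10 × 3 = 30
  F2–Market3: 20 × 7 = 140
Total cost = 350.
The route F1→Market2 is not used.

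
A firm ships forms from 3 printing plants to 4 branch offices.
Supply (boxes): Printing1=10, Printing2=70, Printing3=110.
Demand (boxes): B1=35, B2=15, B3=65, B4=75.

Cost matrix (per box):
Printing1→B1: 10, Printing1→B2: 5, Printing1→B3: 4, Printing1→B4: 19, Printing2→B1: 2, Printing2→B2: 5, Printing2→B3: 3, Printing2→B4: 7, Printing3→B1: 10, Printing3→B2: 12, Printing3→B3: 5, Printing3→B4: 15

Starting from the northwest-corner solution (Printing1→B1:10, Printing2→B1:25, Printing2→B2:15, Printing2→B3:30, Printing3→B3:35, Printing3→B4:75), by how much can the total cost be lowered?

265

Current plan cost = 10·10 + 25·2 + 15·5 + 30·3 + 35·5 + 75·15 = 1615.
Optimal plan:
  Printing1->B2: 10 × 5 = 50
  Printing2->B4: 70 × 7 = 490
  Printing3->B1: 35 × 10 = 350
  Printing3->B2: 5 × 12 = 60
  Printing3->B3: 65 × 5 = 325
  Printing3->B4: 5 × 15 = 75
Optimal cost = 1350.
Saving = 1615 − 1350 = 265.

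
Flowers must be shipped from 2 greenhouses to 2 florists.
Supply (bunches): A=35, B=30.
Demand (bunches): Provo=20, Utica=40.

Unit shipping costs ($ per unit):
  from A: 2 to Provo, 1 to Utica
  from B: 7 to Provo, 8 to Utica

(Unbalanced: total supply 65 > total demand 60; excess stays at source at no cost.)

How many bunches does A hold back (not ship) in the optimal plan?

0

An optimal plan:
  A–Utica: 35 bunches
  B–Provo: 20 bunches
  B–Utica: 5 bunches
Total cost = $215.
A ships 35 of its 35, leaving 0.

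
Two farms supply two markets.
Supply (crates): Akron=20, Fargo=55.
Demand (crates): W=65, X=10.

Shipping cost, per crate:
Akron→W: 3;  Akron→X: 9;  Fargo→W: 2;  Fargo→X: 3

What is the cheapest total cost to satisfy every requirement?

An optimal shipping plan:
  Akron to W: 20 × 3 = 60
  Fargo to W: 45 × 2 = 90
  Fargo to X: 10 × 3 = 30
Total = 60 + 90 + 30 = 180.
(Supply check: Akron ships 20; Fargo ships 55.)

180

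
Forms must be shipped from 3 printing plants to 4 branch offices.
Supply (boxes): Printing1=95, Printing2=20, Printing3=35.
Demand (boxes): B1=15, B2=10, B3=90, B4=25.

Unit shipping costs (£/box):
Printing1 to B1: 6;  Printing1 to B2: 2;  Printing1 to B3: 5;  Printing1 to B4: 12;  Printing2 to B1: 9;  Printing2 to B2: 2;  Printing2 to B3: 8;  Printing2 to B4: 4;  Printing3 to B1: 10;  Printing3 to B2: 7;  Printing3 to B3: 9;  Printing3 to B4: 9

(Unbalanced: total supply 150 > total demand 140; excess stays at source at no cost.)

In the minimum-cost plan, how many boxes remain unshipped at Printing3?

An optimal plan:
  Printing1→B2: 10 boxes
  Printing1→B3: 85 boxes
  Printing2→B4: 20 boxes
  Printing3→B1: 15 boxes
  Printing3→B3: 5 boxes
  Printing3→B4: 5 boxes
Total cost = £765.
Printing3 ships 25 of its 35, leaving 10.

10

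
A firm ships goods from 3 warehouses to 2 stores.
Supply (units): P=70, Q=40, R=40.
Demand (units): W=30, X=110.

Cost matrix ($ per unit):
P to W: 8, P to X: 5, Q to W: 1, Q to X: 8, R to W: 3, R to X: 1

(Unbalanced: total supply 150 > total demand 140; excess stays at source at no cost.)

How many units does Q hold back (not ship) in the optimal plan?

An optimal plan:
  P–X: 70 × $5 = $350
  Q–W: 30 × $1 = $30
  R–X: 40 × $1 = $40
Total cost = $420.
Q ships 30 of its 40, leaving 10.

10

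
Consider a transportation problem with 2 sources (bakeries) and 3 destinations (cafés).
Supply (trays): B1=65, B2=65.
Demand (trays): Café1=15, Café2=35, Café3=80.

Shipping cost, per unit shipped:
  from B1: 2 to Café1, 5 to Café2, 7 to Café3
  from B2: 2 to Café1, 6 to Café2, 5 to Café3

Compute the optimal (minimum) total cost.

A cheapest plan:
  B1->Café1: 15 × 2 = 30
  B1->Café2: 35 × 5 = 175
  B1->Café3: 15 × 7 = 105
  B2->Café3: 65 × 5 = 325
Total = 30 + 175 + 105 + 325 = 635.

635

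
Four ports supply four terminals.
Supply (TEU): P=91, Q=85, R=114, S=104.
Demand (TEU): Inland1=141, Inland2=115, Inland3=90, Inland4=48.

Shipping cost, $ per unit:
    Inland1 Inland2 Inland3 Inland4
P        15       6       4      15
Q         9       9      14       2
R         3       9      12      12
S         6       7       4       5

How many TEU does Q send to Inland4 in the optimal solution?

Solving gives:
  P to Inland2: 91 × $6 = $546
  Q to Inland1: 13 × $9 = $117
  Q to Inland2: 24 × $9 = $216
  Q to Inland4: 48 × $2 = $96
  R to Inland1: 114 × $3 = $342
  S to Inland1: 14 × $6 = $84
  S to Inland3: 90 × $4 = $360
Total cost = $1761.
So Q→Inland4 carries 48 TEU.

48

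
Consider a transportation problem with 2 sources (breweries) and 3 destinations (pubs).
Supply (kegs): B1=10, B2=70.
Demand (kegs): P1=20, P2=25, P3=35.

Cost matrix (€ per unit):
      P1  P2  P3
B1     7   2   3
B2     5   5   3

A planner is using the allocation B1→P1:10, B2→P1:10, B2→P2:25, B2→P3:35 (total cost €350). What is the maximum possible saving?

Current plan cost = 10·7 + 10·5 + 25·5 + 35·3 = €350.
Optimal plan:
  B1→P2: 10 × €2 = €20
  B2→P1: 20 × €5 = €100
  B2→P2: 15 × €5 = €75
  B2→P3: 35 × €3 = €105
Optimal cost = €300.
Saving = 350 − 300 = €50.

50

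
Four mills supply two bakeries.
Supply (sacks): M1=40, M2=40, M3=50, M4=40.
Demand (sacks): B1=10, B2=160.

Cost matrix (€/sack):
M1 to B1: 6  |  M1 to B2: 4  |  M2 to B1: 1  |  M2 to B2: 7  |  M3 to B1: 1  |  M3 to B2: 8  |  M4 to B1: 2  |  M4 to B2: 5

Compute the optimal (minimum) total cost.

970

Optimal allocation:
  M1→B2: 40 × €4 = €160
  M2→B2: 40 × €7 = €280
  M3→B1: 10 × €1 = €10
  M3→B2: 40 × €8 = €320
  M4→B2: 40 × €5 = €200
Total = 160 + 280 + 10 + 320 + 200 = €970.
(Supply check: M1 ships 40; M2 ships 40; M3 ships 50; M4 ships 40.)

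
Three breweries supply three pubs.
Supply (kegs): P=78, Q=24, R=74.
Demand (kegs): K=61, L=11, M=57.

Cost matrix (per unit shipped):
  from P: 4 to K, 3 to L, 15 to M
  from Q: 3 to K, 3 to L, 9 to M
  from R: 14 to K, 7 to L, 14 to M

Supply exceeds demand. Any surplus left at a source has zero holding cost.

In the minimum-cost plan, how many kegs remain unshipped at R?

An optimal plan:
  P–K: 61 × 4 = 244
  P–L: 11 × 3 = 33
  Q–M: 24 × 9 = 216
  R–M: 33 × 14 = 462
Total cost = 955.
R ships 33 of its 74, leaving 41.

41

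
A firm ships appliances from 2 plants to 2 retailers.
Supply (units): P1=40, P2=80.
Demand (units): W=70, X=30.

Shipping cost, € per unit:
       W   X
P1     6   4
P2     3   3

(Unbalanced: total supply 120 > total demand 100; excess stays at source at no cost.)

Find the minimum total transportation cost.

320

A cheapest plan:
  P1–X: 20 × €4 = €80
  P2–W: 70 × €3 = €210
  P2–X: 10 × €3 = €30
Total = 80 + 210 + 30 = €320.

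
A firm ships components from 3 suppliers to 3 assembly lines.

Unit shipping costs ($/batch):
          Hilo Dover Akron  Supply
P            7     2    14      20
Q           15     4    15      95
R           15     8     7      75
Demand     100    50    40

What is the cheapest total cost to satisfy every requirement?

1820

An optimal shipping plan:
  P–Hilo: 20 batches
  Q–Hilo: 45 batches
  Q–Dover: 50 batches
  R–Hilo: 35 batches
  R–Akron: 40 batches
Total cost = $1820.
(Supply check: P ships 20; Q ships 95; R ships 75.)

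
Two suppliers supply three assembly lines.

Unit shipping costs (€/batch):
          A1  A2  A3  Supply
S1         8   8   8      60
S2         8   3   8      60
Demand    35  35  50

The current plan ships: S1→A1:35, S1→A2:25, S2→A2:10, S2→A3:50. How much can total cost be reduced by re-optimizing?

125

Current plan cost = 35·8 + 25·8 + 10·3 + 50·8 = €910.
Optimal plan:
  S1 to A1: 35 × €8 = €280
  S1 to A3: 25 × €8 = €200
  S2 to A2: 35 × €3 = €105
  S2 to A3: 25 × €8 = €200
Optimal cost = €785.
Saving = 910 − 785 = €125.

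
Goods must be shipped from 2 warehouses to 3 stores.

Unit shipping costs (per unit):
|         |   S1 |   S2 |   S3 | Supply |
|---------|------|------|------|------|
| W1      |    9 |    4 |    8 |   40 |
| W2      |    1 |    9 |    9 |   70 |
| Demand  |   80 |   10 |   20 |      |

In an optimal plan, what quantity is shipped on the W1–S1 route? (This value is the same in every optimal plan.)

10

The minimum-cost plan:
  W1→S1: 10 × 9 = 90
  W1→S2: 10 × 4 = 40
  W1→S3: 20 × 8 = 160
  W2→S1: 70 × 1 = 70
Total cost = 360.
So W1→S1 carries 10 units.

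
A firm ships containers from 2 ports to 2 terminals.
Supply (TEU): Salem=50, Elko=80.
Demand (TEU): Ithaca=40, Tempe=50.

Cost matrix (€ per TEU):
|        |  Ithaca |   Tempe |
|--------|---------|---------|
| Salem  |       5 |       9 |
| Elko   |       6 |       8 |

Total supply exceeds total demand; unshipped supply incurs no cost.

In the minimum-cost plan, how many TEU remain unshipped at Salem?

10

An optimal plan:
  Salem->Ithaca: 40 × €5 = €200
  Elko->Tempe: 50 × €8 = €400
Total cost = €600.
Salem ships 40 of its 50, leaving 10.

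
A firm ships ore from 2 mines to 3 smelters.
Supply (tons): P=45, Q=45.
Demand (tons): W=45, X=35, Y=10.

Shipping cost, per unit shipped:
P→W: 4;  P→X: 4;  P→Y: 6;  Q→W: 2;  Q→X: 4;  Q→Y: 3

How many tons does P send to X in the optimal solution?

The minimum-cost plan:
  P→W: 10 × 4 = 40
  P→X: 35 × 4 = 140
  Q→W: 35 × 2 = 70
  Q→Y: 10 × 3 = 30
Total cost = 280.
So P→X carries 35 tons.

35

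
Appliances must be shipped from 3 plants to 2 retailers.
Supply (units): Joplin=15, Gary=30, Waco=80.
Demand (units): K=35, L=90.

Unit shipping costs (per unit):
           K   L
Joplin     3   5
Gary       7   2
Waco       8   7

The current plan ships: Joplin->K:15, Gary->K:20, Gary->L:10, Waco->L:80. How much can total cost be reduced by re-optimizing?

80

Current plan cost = 15·3 + 20·7 + 10·2 + 80·7 = 765.
Optimal plan:
  Joplin→K: 15 × 3 = 45
  Gary→L: 30 × 2 = 60
  Waco→K: 20 × 8 = 160
  Waco→L: 60 × 7 = 420
Optimal cost = 685.
Saving = 765 − 685 = 80.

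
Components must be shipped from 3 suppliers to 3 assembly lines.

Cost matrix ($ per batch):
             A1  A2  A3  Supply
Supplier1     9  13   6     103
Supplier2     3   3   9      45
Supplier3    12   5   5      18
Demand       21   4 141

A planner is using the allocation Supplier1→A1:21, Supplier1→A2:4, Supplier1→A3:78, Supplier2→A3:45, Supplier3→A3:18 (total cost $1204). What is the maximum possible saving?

241

Current plan cost = 21·9 + 4·13 + 78·6 + 45·9 + 18·5 = $1204.
Optimal plan:
  Supplier1–A3: 103 batches
  Supplier2–A1: 21 batches
  Supplier2–A2: 4 batches
  Supplier2–A3: 20 batches
  Supplier3–A3: 18 batches
Optimal cost = $963.
Saving = 1204 − 963 = $241.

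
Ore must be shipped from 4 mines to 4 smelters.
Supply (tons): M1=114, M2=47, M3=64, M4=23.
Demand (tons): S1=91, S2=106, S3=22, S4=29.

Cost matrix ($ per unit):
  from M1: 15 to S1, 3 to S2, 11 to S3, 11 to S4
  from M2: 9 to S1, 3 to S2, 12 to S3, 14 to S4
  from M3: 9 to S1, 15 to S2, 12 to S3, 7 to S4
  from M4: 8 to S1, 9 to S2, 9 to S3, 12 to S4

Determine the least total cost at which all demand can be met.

1545

An optimal shipping plan:
  M1→S2: 106 × $3 = $318
  M1→S3: 8 × $11 = $88
  M2→S1: 47 × $9 = $423
  M3→S1: 35 × $9 = $315
  M3→S4: 29 × $7 = $203
  M4→S1: 9 × $8 = $72
  M4→S3: 14 × $9 = $126
Total = 318 + 88 + 423 + 315 + 203 + 72 + 126 = $1545.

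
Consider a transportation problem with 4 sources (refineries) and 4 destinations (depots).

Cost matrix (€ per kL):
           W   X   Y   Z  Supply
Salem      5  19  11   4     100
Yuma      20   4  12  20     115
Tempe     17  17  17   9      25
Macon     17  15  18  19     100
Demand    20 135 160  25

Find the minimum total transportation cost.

A cheapest plan:
  Salem→W: 20 kL
  Salem→Y: 80 kL
  Yuma→X: 115 kL
  Tempe→Z: 25 kL
  Macon→X: 20 kL
  Macon→Y: 80 kL
Total cost = €3405.

3405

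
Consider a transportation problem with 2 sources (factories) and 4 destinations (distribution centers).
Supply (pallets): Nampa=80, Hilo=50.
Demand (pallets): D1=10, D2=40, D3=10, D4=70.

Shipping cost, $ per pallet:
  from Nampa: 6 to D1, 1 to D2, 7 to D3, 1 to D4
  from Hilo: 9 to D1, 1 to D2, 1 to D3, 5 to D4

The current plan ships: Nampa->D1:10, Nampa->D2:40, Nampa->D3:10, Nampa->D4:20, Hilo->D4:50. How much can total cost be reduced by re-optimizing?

Current plan cost = 10·6 + 40·1 + 10·7 + 20·1 + 50·5 = $440.
Optimal plan:
  Nampa to D1: 10 pallets
  Nampa to D4: 70 pallets
  Hilo to D2: 40 pallets
  Hilo to D3: 10 pallets
Optimal cost = $180.
Saving = 440 − 180 = $260.

260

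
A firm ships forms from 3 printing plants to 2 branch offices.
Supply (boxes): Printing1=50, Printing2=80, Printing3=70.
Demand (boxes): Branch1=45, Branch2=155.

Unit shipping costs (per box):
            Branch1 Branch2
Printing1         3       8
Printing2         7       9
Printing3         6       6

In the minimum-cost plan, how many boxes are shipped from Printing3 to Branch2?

70

Solving gives:
  Printing1 to Branch1: 45 × 3 = 135
  Printing1 to Branch2: 5 × 8 = 40
  Printing2 to Branch2: 80 × 9 = 720
  Printing3 to Branch2: 70 × 6 = 420
Total cost = 1315.
So Printing3→Branch2 carries 70 boxes.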